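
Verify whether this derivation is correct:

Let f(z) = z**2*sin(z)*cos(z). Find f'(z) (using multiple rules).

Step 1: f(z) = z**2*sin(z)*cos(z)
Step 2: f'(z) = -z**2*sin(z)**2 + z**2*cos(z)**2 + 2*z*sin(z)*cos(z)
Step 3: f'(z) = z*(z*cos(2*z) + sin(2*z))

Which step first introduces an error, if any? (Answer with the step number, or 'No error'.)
No error

All steps in this derivation are correct.
The final answer f'(z) = z*(z*cos(2*z) + sin(2*z)) is valid.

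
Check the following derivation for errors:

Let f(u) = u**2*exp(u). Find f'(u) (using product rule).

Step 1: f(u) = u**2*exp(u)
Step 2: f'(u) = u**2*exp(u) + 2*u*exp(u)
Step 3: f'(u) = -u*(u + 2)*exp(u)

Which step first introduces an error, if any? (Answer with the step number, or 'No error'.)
Step 3

Step 3 is incorrect due to a sign flip.
The step shows: -u*(u + 2)*exp(u)
The correct value should be: u*(u + 2)*exp(u)

Explanation: The sign of the whole expression was flipped: the term u*(u + 2)*exp(u) was incorrectly written as -u*(u + 2)*exp(u)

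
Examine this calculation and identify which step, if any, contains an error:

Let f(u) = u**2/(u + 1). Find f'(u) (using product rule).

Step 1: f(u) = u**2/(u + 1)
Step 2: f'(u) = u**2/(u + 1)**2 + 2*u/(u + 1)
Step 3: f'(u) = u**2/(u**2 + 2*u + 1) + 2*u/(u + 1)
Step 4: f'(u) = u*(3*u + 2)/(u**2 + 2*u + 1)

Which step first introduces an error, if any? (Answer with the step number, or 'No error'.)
Step 2

Step 2 is incorrect due to a sign flip.
The step shows: u**2/(u + 1)**2 + 2*u/(u + 1)
The correct value should be: -u**2/(u + 1)**2 + 2*u/(u + 1)

Explanation: The sign of one term was flipped: the term -u**2/(u + 1)**2 was incorrectly written as u**2/(u + 1)**2
The later steps are derived from this incorrect expression, so the error originates in Step 2.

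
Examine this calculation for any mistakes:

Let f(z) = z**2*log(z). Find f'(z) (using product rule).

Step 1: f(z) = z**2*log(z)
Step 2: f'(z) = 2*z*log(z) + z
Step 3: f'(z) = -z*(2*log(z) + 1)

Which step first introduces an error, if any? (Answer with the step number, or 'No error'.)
Step 3

Step 3 is incorrect due to a sign flip.
The step shows: -z*(2*log(z) + 1)
The correct value should be: z*(2*log(z) + 1)

Explanation: The sign of the whole expression was flipped: the term z*(2*log(z) + 1) was incorrectly written as -z*(2*log(z) + 1)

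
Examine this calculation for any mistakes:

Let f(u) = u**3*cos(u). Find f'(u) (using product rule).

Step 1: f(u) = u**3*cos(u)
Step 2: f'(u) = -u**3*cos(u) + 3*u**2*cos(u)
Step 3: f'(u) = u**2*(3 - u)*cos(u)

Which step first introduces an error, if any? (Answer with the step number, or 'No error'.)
Step 2

Step 2 is incorrect due to a wrong trig function.
The step shows: -u**3*cos(u) + 3*u**2*cos(u)
The correct value should be: -u**3*sin(u) + 3*u**2*cos(u)

Explanation: sin(u) was incorrectly written as cos(u): the term -u**3*sin(u) was incorrectly written as -u**3*cos(u)
The later steps are derived from this incorrect expression, so the error originates in Step 2.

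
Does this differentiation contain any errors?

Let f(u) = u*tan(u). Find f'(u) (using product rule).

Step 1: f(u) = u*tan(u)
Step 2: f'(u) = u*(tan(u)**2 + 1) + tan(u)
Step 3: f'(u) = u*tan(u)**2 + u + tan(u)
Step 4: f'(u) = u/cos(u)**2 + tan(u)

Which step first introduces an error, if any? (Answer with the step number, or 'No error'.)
No error

All steps in this derivation are correct.
The final answer f'(u) = u/cos(u)**2 + tan(u) is valid.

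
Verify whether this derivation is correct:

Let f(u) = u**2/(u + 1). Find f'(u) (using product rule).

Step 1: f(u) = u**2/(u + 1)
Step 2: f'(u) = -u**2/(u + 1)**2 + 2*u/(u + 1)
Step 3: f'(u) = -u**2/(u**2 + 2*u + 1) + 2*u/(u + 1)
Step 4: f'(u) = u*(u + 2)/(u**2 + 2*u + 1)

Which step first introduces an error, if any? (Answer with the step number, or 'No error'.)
No error

All steps in this derivation are correct.
The final answer f'(u) = u*(u + 2)/(u**2 + 2*u + 1) is valid.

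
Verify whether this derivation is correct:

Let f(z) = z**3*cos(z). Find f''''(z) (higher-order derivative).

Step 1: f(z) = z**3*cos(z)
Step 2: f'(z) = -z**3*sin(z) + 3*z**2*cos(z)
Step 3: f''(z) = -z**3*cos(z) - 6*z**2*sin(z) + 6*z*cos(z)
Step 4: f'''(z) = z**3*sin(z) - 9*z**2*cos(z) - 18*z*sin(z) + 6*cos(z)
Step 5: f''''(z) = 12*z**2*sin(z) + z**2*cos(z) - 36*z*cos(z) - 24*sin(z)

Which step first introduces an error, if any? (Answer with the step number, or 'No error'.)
Step 5

Step 5 is incorrect due to a wrong exponent.
The step shows: 12*z**2*sin(z) + z**2*cos(z) - 36*z*cos(z) - 24*sin(z)
The correct value should be: z**3*cos(z) + 12*z**2*sin(z) - 36*z*cos(z) - 24*sin(z)

Explanation: The exponent 3 on z was incorrectly written as 2: the term z**3*cos(z) was incorrectly written as z**2*cos(z)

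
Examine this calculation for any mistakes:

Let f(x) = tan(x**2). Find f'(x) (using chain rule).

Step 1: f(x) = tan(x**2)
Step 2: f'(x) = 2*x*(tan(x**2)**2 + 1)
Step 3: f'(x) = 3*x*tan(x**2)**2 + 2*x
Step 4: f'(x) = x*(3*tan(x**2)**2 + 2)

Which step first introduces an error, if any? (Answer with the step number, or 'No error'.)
Step 3

Step 3 is incorrect due to a wrong coefficient.
The step shows: 3*x*tan(x**2)**2 + 2*x
The correct value should be: 2*x*tan(x**2)**2 + 2*x

Explanation: The coefficient 2 was incorrectly written as 3: the term 2*x*tan(x**2)**2 was incorrectly written as 3*x*tan(x**2)**2
The later steps are derived from this incorrect expression, so the error originates in Step 3.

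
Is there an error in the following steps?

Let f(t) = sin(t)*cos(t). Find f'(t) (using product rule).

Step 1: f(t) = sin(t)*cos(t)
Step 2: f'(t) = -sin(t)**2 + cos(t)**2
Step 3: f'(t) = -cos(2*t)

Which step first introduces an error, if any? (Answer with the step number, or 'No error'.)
Step 3

Step 3 is incorrect due to a sign flip.
The step shows: -cos(2*t)
The correct value should be: cos(2*t)

Explanation: The sign of the whole expression was flipped: the term cos(2*t) was incorrectly written as -cos(2*t)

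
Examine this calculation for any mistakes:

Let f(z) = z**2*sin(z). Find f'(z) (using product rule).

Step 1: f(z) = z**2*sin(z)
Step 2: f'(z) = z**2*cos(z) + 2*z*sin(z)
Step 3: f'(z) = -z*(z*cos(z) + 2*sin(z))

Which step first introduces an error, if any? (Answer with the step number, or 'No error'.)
Step 3

Step 3 is incorrect due to a sign flip.
The step shows: -z*(z*cos(z) + 2*sin(z))
The correct value should be: z*(z*cos(z) + 2*sin(z))

Explanation: The sign of the whole expression was flipped: the term z*(z*cos(z) + 2*sin(z)) was incorrectly written as -z*(z*cos(z) + 2*sin(z))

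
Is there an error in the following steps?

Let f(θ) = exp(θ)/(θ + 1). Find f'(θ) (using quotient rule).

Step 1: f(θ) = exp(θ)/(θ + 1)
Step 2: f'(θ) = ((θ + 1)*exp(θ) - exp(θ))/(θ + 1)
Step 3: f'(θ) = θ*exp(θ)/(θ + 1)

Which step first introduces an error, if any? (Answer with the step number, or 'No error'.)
Step 2

Step 2 is incorrect due to a wrong exponent.
The step shows: ((θ + 1)*exp(θ) - exp(θ))/(θ + 1)
The correct value should be: ((θ + 1)*exp(θ) - exp(θ))/(θ + 1)**2

Explanation: The exponent -2 on θ + 1 was incorrectly written as -1: the term ((θ + 1)*exp(θ) - exp(θ))/(θ + 1)**2 was incorrectly written as ((θ + 1)*exp(θ) - exp(θ))/(θ + 1)
The later steps are derived from this incorrect expression, so the error originates in Step 2.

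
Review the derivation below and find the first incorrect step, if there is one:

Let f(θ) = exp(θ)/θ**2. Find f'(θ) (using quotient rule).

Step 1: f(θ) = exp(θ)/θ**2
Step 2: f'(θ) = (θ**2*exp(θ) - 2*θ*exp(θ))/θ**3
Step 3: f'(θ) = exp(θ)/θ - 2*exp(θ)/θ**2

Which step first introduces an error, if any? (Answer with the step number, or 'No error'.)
Step 2

Step 2 is incorrect due to a wrong exponent.
The step shows: (θ**2*exp(θ) - 2*θ*exp(θ))/θ**3
The correct value should be: (θ**2*exp(θ) - 2*θ*exp(θ))/θ**4

Explanation: The exponent -4 on θ was incorrectly written as -3: the term (θ**2*exp(θ) - 2*θ*exp(θ))/θ**4 was incorrectly written as (θ**2*exp(θ) - 2*θ*exp(θ))/θ**3
The later steps are derived from this incorrect expression, so the error originates in Step 2.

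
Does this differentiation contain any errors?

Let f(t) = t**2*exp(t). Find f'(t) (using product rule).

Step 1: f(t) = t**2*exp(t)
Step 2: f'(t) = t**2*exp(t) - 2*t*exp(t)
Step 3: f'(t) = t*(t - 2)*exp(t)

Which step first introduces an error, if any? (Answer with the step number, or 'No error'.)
Step 2

Step 2 is incorrect due to a sign flip.
The step shows: t**2*exp(t) - 2*t*exp(t)
The correct value should be: t**2*exp(t) + 2*t*exp(t)

Explanation: The sign of one term was flipped: the term 2*t*exp(t) was incorrectly written as -2*t*exp(t)
The later steps are derived from this incorrect expression, so the error originates in Step 2.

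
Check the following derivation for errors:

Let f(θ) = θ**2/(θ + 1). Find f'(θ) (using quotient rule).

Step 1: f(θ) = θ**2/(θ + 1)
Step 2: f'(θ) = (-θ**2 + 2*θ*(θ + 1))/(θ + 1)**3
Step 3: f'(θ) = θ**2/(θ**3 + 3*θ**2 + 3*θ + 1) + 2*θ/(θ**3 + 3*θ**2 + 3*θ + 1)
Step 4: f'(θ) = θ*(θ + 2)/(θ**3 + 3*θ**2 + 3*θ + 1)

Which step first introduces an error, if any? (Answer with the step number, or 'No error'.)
Step 2

Step 2 is incorrect due to a wrong exponent.
The step shows: (-θ**2 + 2*θ*(θ + 1))/(θ + 1)**3
The correct value should be: (-θ**2 + 2*θ*(θ + 1))/(θ + 1)**2

Explanation: The exponent -2 on θ + 1 was incorrectly written as -3: the term (-θ**2 + 2*θ*(θ + 1))/(θ + 1)**2 was incorrectly written as (-θ**2 + 2*θ*(θ + 1))/(θ + 1)**3
The later steps are derived from this incorrect expression, so the error originates in Step 2.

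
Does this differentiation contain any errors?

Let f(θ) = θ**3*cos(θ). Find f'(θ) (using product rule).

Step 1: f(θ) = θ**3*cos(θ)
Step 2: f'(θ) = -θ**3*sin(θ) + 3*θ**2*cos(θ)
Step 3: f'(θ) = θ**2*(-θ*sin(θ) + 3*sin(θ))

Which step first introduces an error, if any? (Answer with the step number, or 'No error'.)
Step 3

Step 3 is incorrect due to a wrong trig function.
The step shows: θ**2*(-θ*sin(θ) + 3*sin(θ))
The correct value should be: θ**2*(-θ*sin(θ) + 3*cos(θ))

Explanation: cos(θ) was incorrectly written as sin(θ): the term θ**2*(-θ*sin(θ) + 3*cos(θ)) was incorrectly written as θ**2*(-θ*sin(θ) + 3*sin(θ))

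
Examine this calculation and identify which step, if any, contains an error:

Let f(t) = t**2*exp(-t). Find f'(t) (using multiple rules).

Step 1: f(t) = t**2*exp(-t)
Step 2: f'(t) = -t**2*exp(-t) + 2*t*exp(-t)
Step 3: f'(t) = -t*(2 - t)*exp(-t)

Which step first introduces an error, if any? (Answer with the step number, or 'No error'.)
Step 3

Step 3 is incorrect due to a sign flip.
The step shows: -t*(2 - t)*exp(-t)
The correct value should be: t*(2 - t)*exp(-t)

Explanation: The sign of the whole expression was flipped: the term t*(2 - t)*exp(-t) was incorrectly written as -t*(2 - t)*exp(-t)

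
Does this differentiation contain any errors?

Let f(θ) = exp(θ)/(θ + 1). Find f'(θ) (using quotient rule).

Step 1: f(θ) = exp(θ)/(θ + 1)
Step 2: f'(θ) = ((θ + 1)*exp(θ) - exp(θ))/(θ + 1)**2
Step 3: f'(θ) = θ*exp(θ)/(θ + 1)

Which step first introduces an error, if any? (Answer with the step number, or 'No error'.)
Step 3

Step 3 is incorrect due to a wrong exponent.
The step shows: θ*exp(θ)/(θ + 1)
The correct value should be: θ*exp(θ)/(θ + 1)**2

Explanation: The exponent -2 on θ + 1 was incorrectly written as -1: the term θ*exp(θ)/(θ + 1)**2 was incorrectly written as θ*exp(θ)/(θ + 1)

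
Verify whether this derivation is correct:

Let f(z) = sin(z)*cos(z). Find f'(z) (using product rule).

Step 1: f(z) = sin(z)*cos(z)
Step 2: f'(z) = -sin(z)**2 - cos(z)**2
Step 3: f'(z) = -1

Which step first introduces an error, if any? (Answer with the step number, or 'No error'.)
Step 2

Step 2 is incorrect due to a sign flip.
The step shows: -sin(z)**2 - cos(z)**2
The correct value should be: -sin(z)**2 + cos(z)**2

Explanation: The sign of one term was flipped: the term cos(z)**2 was incorrectly written as -cos(z)**2
The later steps are derived from this incorrect expression, so the error originates in Step 2.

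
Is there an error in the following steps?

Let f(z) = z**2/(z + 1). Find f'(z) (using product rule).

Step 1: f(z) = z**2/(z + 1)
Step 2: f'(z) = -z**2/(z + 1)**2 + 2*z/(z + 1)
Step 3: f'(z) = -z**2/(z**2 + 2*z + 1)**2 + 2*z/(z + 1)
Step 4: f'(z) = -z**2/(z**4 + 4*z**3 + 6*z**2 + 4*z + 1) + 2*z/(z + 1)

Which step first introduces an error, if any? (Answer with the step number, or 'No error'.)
Step 3

Step 3 is incorrect due to a wrong exponent.
The step shows: -z**2/(z**2 + 2*z + 1)**2 + 2*z/(z + 1)
The correct value should be: -z**2/(z**2 + 2*z + 1) + 2*z/(z + 1)

Explanation: The exponent -1 on z**2 + 2*z + 1 was incorrectly written as -2: the term -z**2/(z**2 + 2*z + 1) was incorrectly written as -z**2/(z**2 + 2*z + 1)**2
The later steps are derived from this incorrect expression, so the error originates in Step 3.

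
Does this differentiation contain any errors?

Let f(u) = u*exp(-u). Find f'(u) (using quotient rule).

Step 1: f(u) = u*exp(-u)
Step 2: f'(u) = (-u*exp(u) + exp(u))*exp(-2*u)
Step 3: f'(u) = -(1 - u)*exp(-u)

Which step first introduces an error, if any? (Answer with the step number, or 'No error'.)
Step 3

Step 3 is incorrect due to a sign flip.
The step shows: -(1 - u)*exp(-u)
The correct value should be: (1 - u)*exp(-u)

Explanation: The sign of the whole expression was flipped: the term (1 - u)*exp(-u) was incorrectly written as -(1 - u)*exp(-u)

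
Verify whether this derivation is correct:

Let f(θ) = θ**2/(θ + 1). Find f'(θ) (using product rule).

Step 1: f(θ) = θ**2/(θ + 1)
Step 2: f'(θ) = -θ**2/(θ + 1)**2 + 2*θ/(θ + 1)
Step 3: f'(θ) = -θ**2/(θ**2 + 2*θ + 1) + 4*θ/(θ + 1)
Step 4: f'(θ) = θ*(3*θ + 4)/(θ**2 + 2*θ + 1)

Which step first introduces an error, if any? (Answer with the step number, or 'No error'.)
Step 3

Step 3 is incorrect due to a wrong coefficient.
The step shows: -θ**2/(θ**2 + 2*θ + 1) + 4*θ/(θ + 1)
The correct value should be: -θ**2/(θ**2 + 2*θ + 1) + 2*θ/(θ + 1)

Explanation: The coefficient 2 was incorrectly written as 4: the term 2*θ/(θ + 1) was incorrectly written as 4*θ/(θ + 1)
The later steps are derived from this incorrect expression, so the error originates in Step 3.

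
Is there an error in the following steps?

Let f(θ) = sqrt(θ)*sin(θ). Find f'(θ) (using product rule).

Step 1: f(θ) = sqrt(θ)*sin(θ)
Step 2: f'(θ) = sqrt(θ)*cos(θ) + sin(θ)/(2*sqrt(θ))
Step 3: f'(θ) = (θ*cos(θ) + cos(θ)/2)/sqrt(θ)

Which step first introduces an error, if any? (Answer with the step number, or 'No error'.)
Step 3

Step 3 is incorrect due to a wrong trig function.
The step shows: (θ*cos(θ) + cos(θ)/2)/sqrt(θ)
The correct value should be: (θ*cos(θ) + sin(θ)/2)/sqrt(θ)

Explanation: sin(θ) was incorrectly written as cos(θ): the term (θ*cos(θ) + sin(θ)/2)/sqrt(θ) was incorrectly written as (θ*cos(θ) + cos(θ)/2)/sqrt(θ)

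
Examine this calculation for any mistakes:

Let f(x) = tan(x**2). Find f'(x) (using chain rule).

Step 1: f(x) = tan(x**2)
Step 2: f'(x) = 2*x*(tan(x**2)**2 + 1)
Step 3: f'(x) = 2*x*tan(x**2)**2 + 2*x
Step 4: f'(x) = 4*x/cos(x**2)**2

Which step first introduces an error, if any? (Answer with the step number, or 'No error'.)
Step 4

Step 4 is incorrect due to a wrong coefficient.
The step shows: 4*x/cos(x**2)**2
The correct value should be: 2*x/cos(x**2)**2

Explanation: The coefficient 2 was incorrectly written as 4: the term 2*x/cos(x**2)**2 was incorrectly written as 4*x/cos(x**2)**2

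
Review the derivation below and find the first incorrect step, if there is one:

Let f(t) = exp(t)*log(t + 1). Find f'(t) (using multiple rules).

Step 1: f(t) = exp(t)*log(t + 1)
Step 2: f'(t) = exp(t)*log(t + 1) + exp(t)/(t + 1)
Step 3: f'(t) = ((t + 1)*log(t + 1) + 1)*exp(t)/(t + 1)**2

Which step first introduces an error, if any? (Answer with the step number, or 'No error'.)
Step 3

Step 3 is incorrect due to a wrong exponent.
The step shows: ((t + 1)*log(t + 1) + 1)*exp(t)/(t + 1)**2
The correct value should be: ((t + 1)*log(t + 1) + 1)*exp(t)/(t + 1)

Explanation: The exponent -1 on t + 1 was incorrectly written as -2: the term ((t + 1)*log(t + 1) + 1)*exp(t)/(t + 1) was incorrectly written as ((t + 1)*log(t + 1) + 1)*exp(t)/(t + 1)**2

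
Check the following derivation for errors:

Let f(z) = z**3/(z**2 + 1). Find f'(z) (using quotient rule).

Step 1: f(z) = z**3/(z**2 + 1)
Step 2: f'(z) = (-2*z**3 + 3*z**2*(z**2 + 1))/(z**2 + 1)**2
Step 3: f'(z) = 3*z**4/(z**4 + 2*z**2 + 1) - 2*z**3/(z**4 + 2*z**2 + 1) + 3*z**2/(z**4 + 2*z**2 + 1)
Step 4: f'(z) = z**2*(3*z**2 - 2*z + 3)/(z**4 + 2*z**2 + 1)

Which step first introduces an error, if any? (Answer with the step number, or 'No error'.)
Step 2

Step 2 is incorrect due to a wrong exponent.
The step shows: (-2*z**3 + 3*z**2*(z**2 + 1))/(z**2 + 1)**2
The correct value should be: (-2*z**4 + 3*z**2*(z**2 + 1))/(z**2 + 1)**2

Explanation: The exponent 4 on z was incorrectly written as 3: the term (-2*z**4 + 3*z**2*(z**2 + 1))/(z**2 + 1)**2 was incorrectly written as (-2*z**3 + 3*z**2*(z**2 + 1))/(z**2 + 1)**2
The later steps are derived from this incorrect expression, so the error originates in Step 2.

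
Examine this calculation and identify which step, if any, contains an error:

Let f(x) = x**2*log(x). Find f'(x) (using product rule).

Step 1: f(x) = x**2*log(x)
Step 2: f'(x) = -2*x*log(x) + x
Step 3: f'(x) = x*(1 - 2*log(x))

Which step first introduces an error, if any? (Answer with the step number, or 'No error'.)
Step 2

Step 2 is incorrect due to a sign flip.
The step shows: -2*x*log(x) + x
The correct value should be: 2*x*log(x) + x

Explanation: The sign of one term was flipped: the term 2*x*log(x) was incorrectly written as -2*x*log(x)
The later steps are derived from this incorrect expression, so the error originates in Step 2.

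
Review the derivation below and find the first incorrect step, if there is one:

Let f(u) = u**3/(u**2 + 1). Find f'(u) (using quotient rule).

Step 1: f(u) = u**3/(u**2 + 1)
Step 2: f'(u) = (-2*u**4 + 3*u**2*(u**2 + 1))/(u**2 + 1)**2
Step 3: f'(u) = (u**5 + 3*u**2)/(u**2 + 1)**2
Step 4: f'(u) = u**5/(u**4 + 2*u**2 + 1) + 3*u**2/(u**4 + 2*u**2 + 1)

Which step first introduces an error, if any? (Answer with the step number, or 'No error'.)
Step 3

Step 3 is incorrect due to a wrong exponent.
The step shows: (u**5 + 3*u**2)/(u**2 + 1)**2
The correct value should be: (u**4 + 3*u**2)/(u**2 + 1)**2

Explanation: The exponent 4 on u was incorrectly written as 5: the term (u**4 + 3*u**2)/(u**2 + 1)**2 was incorrectly written as (u**5 + 3*u**2)/(u**2 + 1)**2
The later steps are derived from this incorrect expression, so the error originates in Step 3.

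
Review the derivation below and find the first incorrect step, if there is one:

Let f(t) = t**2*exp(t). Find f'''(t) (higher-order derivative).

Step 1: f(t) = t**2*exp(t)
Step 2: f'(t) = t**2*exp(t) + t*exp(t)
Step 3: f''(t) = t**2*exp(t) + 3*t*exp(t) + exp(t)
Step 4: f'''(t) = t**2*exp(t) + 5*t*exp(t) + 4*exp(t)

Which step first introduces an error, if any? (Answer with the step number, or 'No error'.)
Step 2

Step 2 is incorrect due to a wrong coefficient.
The step shows: t**2*exp(t) + t*exp(t)
The correct value should be: t**2*exp(t) + 2*t*exp(t)

Explanation: The coefficient 2 was incorrectly written as 1: the term 2*t*exp(t) was incorrectly written as t*exp(t)
The later steps are derived from this incorrect expression, so the error originates in Step 2.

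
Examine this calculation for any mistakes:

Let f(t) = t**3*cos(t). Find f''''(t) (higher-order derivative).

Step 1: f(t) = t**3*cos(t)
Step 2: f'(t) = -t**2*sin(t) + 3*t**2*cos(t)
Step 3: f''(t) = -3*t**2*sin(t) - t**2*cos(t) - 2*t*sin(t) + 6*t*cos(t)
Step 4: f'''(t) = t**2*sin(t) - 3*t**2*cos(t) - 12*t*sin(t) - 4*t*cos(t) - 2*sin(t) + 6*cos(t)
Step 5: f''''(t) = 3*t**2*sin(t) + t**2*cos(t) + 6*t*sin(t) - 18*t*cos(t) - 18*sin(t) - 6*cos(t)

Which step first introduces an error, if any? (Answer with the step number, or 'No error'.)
Step 2

Step 2 is incorrect due to a wrong exponent.
The step shows: -t**2*sin(t) + 3*t**2*cos(t)
The correct value should be: -t**3*sin(t) + 3*t**2*cos(t)

Explanation: The exponent 3 on t was incorrectly written as 2: the term -t**3*sin(t) was incorrectly written as -t**2*sin(t)
The later steps are derived from this incorrect expression, so the error originates in Step 2.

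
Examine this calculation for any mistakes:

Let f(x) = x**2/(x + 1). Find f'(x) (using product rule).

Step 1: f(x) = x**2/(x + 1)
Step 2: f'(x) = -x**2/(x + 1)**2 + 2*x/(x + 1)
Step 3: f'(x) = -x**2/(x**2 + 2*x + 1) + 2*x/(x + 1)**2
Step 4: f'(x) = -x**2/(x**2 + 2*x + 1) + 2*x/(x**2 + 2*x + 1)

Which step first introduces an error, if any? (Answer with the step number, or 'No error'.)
Step 3

Step 3 is incorrect due to a wrong exponent.
The step shows: -x**2/(x**2 + 2*x + 1) + 2*x/(x + 1)**2
The correct value should be: -x**2/(x**2 + 2*x + 1) + 2*x/(x + 1)

Explanation: The exponent -1 on x + 1 was incorrectly written as -2: the term 2*x/(x + 1) was incorrectly written as 2*x/(x + 1)**2
The later steps are derived from this incorrect expression, so the error originates in Step 3.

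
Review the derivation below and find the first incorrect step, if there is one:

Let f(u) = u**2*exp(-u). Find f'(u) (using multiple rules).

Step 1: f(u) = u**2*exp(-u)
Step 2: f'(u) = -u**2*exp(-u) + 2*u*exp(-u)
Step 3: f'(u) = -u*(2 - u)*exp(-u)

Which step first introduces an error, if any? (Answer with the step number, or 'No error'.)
Step 3

Step 3 is incorrect due to a sign flip.
The step shows: -u*(2 - u)*exp(-u)
The correct value should be: u*(2 - u)*exp(-u)

Explanation: The sign of the whole expression was flipped: the term u*(2 - u)*exp(-u) was incorrectly written as -u*(2 - u)*exp(-u)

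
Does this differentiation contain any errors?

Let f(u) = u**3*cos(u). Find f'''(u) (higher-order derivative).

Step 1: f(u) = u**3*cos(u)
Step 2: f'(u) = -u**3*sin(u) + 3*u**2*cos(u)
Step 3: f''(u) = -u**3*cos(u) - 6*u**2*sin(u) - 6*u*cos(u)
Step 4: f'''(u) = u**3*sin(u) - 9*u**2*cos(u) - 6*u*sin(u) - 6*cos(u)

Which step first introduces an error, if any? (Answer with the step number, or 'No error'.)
Step 3

Step 3 is incorrect due to a sign flip.
The step shows: -u**3*cos(u) - 6*u**2*sin(u) - 6*u*cos(u)
The correct value should be: -u**3*cos(u) - 6*u**2*sin(u) + 6*u*cos(u)

Explanation: The sign of one term was flipped: the term 6*u*cos(u) was incorrectly written as -6*u*cos(u)
The later steps are derived from this incorrect expression, so the error originates in Step 3.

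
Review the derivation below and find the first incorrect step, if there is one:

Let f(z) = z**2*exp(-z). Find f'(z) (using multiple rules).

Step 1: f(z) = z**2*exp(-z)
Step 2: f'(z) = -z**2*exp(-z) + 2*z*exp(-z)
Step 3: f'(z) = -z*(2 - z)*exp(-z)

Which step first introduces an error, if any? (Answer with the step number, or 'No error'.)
Step 3

Step 3 is incorrect due to a sign flip.
The step shows: -z*(2 - z)*exp(-z)
The correct value should be: z*(2 - z)*exp(-z)

Explanation: The sign of the whole expression was flipped: the term z*(2 - z)*exp(-z) was incorrectly written as -z*(2 - z)*exp(-z)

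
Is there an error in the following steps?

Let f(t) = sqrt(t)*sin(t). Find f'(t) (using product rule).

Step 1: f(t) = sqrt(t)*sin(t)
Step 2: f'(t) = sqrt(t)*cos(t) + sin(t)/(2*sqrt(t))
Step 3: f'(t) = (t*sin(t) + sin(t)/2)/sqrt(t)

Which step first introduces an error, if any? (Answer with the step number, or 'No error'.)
Step 3

Step 3 is incorrect due to a wrong trig function.
The step shows: (t*sin(t) + sin(t)/2)/sqrt(t)
The correct value should be: (t*cos(t) + sin(t)/2)/sqrt(t)

Explanation: cos(t) was incorrectly written as sin(t): the term (t*cos(t) + sin(t)/2)/sqrt(t) was incorrectly written as (t*sin(t) + sin(t)/2)/sqrt(t)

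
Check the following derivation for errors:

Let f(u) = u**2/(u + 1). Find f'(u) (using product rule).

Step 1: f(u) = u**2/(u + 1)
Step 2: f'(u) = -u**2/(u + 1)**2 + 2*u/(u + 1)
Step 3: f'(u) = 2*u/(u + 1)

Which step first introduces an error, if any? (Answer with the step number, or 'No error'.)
Step 3

Step 3 is incorrect due to a dropped term.
The step shows: 2*u/(u + 1)
The correct value should be: -u**2/(u**2 + 2*u + 1) + 2*u/(u + 1)

Explanation: A term was dropped: the term -u**2/(u**2 + 2*u + 1) was incorrectly omitted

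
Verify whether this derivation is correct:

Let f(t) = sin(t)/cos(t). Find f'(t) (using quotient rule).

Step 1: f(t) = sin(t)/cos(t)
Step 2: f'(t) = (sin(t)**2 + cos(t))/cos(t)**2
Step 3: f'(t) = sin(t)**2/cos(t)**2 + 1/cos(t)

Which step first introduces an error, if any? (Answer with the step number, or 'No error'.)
Step 2

Step 2 is incorrect due to a wrong exponent.
The step shows: (sin(t)**2 + cos(t))/cos(t)**2
The correct value should be: (sin(t)**2 + cos(t)**2)/cos(t)**2

Explanation: The exponent 2 on cos(t) was incorrectly written as 1: the term (sin(t)**2 + cos(t)**2)/cos(t)**2 was incorrectly written as (sin(t)**2 + cos(t))/cos(t)**2
The later steps are derived from this incorrect expression, so the error originates in Step 2.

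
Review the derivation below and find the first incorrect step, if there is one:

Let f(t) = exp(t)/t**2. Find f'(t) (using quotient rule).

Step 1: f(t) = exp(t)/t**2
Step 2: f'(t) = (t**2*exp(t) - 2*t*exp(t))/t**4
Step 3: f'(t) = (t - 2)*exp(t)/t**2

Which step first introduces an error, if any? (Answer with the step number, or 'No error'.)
Step 3

Step 3 is incorrect due to a wrong exponent.
The step shows: (t - 2)*exp(t)/t**2
The correct value should be: (t - 2)*exp(t)/t**3

Explanation: The exponent -3 on t was incorrectly written as -2: the term (t - 2)*exp(t)/t**3 was incorrectly written as (t - 2)*exp(t)/t**2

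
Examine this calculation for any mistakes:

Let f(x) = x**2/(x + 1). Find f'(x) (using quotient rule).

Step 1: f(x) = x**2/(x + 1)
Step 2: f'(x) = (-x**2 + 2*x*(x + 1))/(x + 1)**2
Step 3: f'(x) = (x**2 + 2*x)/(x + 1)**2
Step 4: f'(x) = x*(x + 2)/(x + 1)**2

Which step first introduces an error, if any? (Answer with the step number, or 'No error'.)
No error

All steps in this derivation are correct.
The final answer f'(x) = x*(x + 2)/(x + 1)**2 is valid.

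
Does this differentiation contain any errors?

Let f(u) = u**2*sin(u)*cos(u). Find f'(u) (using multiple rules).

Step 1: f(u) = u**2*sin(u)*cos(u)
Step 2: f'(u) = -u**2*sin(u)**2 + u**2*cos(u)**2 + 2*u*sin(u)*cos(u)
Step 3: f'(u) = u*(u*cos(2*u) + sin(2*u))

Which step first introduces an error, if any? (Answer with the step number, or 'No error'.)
No error

All steps in this derivation are correct.
The final answer f'(u) = u*(u*cos(2*u) + sin(2*u)) is valid.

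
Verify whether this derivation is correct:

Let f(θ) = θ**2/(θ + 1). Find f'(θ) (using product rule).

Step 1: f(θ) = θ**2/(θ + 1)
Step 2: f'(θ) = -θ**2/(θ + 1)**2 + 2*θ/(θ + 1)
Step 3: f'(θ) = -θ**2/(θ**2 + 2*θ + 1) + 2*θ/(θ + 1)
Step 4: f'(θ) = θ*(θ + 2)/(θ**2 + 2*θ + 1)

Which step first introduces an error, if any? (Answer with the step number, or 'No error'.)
No error

All steps in this derivation are correct.
The final answer f'(θ) = θ*(θ + 2)/(θ**2 + 2*θ + 1) is valid.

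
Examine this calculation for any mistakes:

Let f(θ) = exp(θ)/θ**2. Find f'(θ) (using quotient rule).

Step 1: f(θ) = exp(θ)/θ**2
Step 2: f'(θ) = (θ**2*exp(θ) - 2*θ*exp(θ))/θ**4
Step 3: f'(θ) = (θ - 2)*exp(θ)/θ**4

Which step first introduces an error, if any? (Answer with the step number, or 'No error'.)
Step 3

Step 3 is incorrect due to a wrong exponent.
The step shows: (θ - 2)*exp(θ)/θ**4
The correct value should be: (θ - 2)*exp(θ)/θ**3

Explanation: The exponent -3 on θ was incorrectly written as -4: the term (θ - 2)*exp(θ)/θ**3 was incorrectly written as (θ - 2)*exp(θ)/θ**4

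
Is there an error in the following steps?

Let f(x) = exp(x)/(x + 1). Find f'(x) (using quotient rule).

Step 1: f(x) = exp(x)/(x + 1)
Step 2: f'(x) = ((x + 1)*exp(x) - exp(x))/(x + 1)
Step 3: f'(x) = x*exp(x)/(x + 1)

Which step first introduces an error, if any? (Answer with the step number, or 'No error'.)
Step 2

Step 2 is incorrect due to a wrong exponent.
The step shows: ((x + 1)*exp(x) - exp(x))/(x + 1)
The correct value should be: ((x + 1)*exp(x) - exp(x))/(x + 1)**2

Explanation: The exponent -2 on x + 1 was incorrectly written as -1: the term ((x + 1)*exp(x) - exp(x))/(x + 1)**2 was incorrectly written as ((x + 1)*exp(x) - exp(x))/(x + 1)
The later steps are derived from this incorrect expression, so the error originates in Step 2.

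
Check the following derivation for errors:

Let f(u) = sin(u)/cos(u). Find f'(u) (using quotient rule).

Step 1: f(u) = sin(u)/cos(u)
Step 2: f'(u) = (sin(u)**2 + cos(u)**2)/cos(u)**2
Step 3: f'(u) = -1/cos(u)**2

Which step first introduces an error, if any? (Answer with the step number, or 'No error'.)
Step 3

Step 3 is incorrect due to a sign flip.
The step shows: -1/cos(u)**2
The correct value should be: cos(u)**(-2)

Explanation: The sign of the whole expression was flipped: the term cos(u)**(-2) was incorrectly written as -1/cos(u)**2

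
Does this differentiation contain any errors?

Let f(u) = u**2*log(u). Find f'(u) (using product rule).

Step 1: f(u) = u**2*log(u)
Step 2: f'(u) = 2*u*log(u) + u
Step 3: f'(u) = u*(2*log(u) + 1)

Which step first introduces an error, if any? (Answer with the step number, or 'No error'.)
No error

All steps in this derivation are correct.
The final answer f'(u) = u*(2*log(u) + 1) is valid.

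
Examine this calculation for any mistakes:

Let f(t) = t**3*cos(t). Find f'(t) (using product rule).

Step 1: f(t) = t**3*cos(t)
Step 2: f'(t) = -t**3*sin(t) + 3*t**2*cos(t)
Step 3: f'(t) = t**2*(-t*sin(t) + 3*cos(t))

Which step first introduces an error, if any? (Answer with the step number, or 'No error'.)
No error

All steps in this derivation are correct.
The final answer f'(t) = t**2*(-t*sin(t) + 3*cos(t)) is valid.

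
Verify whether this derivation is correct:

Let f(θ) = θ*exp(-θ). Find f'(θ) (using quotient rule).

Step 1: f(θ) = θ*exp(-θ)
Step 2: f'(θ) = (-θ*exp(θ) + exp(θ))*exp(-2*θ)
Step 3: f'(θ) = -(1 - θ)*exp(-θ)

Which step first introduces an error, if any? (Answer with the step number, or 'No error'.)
Step 3

Step 3 is incorrect due to a sign flip.
The step shows: -(1 - θ)*exp(-θ)
The correct value should be: (1 - θ)*exp(-θ)

Explanation: The sign of the whole expression was flipped: the term (1 - θ)*exp(-θ) was incorrectly written as -(1 - θ)*exp(-θ)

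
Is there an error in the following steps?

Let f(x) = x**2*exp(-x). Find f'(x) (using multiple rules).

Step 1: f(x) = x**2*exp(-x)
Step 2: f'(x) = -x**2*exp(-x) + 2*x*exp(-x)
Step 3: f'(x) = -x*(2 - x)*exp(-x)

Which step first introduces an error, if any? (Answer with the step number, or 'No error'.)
Step 3

Step 3 is incorrect due to a sign flip.
The step shows: -x*(2 - x)*exp(-x)
The correct value should be: x*(2 - x)*exp(-x)

Explanation: The sign of the whole expression was flipped: the term x*(2 - x)*exp(-x) was incorrectly written as -x*(2 - x)*exp(-x)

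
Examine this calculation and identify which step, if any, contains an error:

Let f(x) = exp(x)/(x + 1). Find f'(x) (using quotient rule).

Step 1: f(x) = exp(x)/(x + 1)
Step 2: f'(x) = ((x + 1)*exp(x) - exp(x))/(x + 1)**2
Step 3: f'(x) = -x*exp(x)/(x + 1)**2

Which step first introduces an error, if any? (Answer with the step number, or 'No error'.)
Step 3

Step 3 is incorrect due to a sign flip.
The step shows: -x*exp(x)/(x + 1)**2
The correct value should be: x*exp(x)/(x + 1)**2

Explanation: The sign of the whole expression was flipped: the term x*exp(x)/(x + 1)**2 was incorrectly written as -x*exp(x)/(x + 1)**2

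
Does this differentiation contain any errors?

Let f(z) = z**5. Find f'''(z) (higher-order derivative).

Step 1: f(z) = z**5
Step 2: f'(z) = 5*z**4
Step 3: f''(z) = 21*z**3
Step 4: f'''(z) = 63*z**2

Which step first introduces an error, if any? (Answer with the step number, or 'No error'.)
Step 3

Step 3 is incorrect due to a wrong coefficient.
The step shows: 21*z**3
The correct value should be: 20*z**3

Explanation: The coefficient 20 was incorrectly written as 21: the term 20*z**3 was incorrectly written as 21*z**3
The later steps are derived from this incorrect expression, so the error originates in Step 3.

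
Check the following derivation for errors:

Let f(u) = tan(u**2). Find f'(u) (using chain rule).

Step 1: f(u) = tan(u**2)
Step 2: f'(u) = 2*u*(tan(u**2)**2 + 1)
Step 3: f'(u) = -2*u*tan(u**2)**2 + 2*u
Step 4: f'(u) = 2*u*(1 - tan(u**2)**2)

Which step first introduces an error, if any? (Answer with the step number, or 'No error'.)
Step 3

Step 3 is incorrect due to a sign flip.
The step shows: -2*u*tan(u**2)**2 + 2*u
The correct value should be: 2*u*tan(u**2)**2 + 2*u

Explanation: The sign of one term was flipped: the term 2*u*tan(u**2)**2 was incorrectly written as -2*u*tan(u**2)**2
The later steps are derived from this incorrect expression, so the error originates in Step 3.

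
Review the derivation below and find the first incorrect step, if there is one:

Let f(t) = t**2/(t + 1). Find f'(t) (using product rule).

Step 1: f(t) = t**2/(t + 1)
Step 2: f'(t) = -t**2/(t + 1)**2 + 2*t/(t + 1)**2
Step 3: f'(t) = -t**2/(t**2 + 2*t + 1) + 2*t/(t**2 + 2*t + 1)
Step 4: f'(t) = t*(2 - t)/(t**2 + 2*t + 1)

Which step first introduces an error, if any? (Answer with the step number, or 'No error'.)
Step 2

Step 2 is incorrect due to a wrong exponent.
The step shows: -t**2/(t + 1)**2 + 2*t/(t + 1)**2
The correct value should be: -t**2/(t + 1)**2 + 2*t/(t + 1)

Explanation: The exponent -1 on t + 1 was incorrectly written as -2: the term 2*t/(t + 1) was incorrectly written as 2*t/(t + 1)**2
The later steps are derived from this incorrect expression, so the error originates in Step 2.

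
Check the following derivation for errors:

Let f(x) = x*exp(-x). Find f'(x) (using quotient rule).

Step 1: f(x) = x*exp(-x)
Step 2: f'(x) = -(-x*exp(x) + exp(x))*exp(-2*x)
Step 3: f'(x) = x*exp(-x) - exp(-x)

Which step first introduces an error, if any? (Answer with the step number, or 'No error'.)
Step 2

Step 2 is incorrect due to a sign flip.
The step shows: -(-x*exp(x) + exp(x))*exp(-2*x)
The correct value should be: (-x*exp(x) + exp(x))*exp(-2*x)

Explanation: The sign of the whole expression was flipped: the term (-x*exp(x) + exp(x))*exp(-2*x) was incorrectly written as -(-x*exp(x) + exp(x))*exp(-2*x)
The later steps are derived from this incorrect expression, so the error originates in Step 2.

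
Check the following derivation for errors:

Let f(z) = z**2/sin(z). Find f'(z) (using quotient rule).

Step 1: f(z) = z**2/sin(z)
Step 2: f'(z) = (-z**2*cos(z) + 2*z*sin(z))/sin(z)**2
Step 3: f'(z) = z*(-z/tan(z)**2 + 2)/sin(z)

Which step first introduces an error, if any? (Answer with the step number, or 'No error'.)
Step 3

Step 3 is incorrect due to a wrong exponent.
The step shows: z*(-z/tan(z)**2 + 2)/sin(z)
The correct value should be: z*(-z/tan(z) + 2)/sin(z)

Explanation: The exponent -1 on tan(z) was incorrectly written as -2: the term z*(-z/tan(z) + 2)/sin(z) was incorrectly written as z*(-z/tan(z)**2 + 2)/sin(z)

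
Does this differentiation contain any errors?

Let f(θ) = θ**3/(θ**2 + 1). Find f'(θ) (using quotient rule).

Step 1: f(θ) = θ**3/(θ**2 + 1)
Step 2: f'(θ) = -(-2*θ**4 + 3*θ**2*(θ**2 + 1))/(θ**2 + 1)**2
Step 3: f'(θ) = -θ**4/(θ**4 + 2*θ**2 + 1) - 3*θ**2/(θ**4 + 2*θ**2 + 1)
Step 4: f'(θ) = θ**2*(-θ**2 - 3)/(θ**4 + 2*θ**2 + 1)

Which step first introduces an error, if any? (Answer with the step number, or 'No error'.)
Step 2

Step 2 is incorrect due to a sign flip.
The step shows: -(-2*θ**4 + 3*θ**2*(θ**2 + 1))/(θ**2 + 1)**2
The correct value should be: (-2*θ**4 + 3*θ**2*(θ**2 + 1))/(θ**2 + 1)**2

Explanation: The sign of the whole expression was flipped: the term (-2*θ**4 + 3*θ**2*(θ**2 + 1))/(θ**2 + 1)**2 was incorrectly written as -(-2*θ**4 + 3*θ**2*(θ**2 + 1))/(θ**2 + 1)**2
The later steps are derived from this incorrect expression, so the error originates in Step 2.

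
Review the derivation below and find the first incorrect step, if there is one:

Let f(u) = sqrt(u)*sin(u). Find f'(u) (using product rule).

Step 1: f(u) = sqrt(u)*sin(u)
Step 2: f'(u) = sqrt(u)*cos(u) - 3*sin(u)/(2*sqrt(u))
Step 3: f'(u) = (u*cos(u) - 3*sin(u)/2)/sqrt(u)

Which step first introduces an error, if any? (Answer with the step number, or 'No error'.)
Step 2

Step 2 is incorrect due to a wrong coefficient.
The step shows: sqrt(u)*cos(u) - 3*sin(u)/(2*sqrt(u))
The correct value should be: sqrt(u)*cos(u) + sin(u)/(2*sqrt(u))

Explanation: The coefficient 1/2 was incorrectly written as -3/2: the term sin(u)/(2*sqrt(u)) was incorrectly written as -3*sin(u)/(2*sqrt(u))
The later steps are derived from this incorrect expression, so the error originates in Step 2.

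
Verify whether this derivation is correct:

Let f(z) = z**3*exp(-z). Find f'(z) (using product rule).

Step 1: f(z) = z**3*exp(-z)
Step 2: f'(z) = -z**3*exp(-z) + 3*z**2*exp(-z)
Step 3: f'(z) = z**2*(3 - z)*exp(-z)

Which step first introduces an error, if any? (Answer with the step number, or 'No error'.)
No error

All steps in this derivation are correct.
The final answer f'(z) = z**2*(3 - z)*exp(-z) is valid.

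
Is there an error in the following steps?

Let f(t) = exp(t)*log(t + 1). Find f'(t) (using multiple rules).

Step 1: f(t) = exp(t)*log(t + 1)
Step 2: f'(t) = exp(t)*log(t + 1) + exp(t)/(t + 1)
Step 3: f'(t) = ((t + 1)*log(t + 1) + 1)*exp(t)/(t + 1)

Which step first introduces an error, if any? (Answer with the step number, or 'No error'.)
No error

All steps in this derivation are correct.
The final answer f'(t) = ((t + 1)*log(t + 1) + 1)*exp(t)/(t + 1) is valid.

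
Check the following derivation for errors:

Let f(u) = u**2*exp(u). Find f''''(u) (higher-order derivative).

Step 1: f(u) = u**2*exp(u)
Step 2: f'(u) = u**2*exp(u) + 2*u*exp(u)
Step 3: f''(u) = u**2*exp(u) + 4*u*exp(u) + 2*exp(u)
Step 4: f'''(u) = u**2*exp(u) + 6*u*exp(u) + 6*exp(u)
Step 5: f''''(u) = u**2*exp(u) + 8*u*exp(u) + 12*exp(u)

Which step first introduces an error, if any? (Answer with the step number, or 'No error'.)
No error

All steps in this derivation are correct.
The final answer f''''(u) = u**2*exp(u) + 8*u*exp(u) + 12*exp(u) is valid.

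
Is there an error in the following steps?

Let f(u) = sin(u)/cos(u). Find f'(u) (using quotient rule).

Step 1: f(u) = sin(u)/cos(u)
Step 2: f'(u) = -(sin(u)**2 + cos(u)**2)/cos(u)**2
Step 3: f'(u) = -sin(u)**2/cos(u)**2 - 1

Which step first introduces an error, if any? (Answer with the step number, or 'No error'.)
Step 2

Step 2 is incorrect due to a sign flip.
The step shows: -(sin(u)**2 + cos(u)**2)/cos(u)**2
The correct value should be: (sin(u)**2 + cos(u)**2)/cos(u)**2

Explanation: The sign of the whole expression was flipped: the term (sin(u)**2 + cos(u)**2)/cos(u)**2 was incorrectly written as -(sin(u)**2 + cos(u)**2)/cos(u)**2
The later steps are derived from this incorrect expression, so the error originates in Step 2.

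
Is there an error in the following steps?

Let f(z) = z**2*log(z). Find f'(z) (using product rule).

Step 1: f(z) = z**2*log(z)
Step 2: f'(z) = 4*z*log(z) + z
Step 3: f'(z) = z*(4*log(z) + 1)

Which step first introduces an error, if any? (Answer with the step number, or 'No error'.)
Step 2

Step 2 is incorrect due to a wrong coefficient.
The step shows: 4*z*log(z) + z
The correct value should be: 2*z*log(z) + z

Explanation: The coefficient 2 was incorrectly written as 4: the term 2*z*log(z) was incorrectly written as 4*z*log(z)
The later steps are derived from this incorrect expression, so the error originates in Step 2.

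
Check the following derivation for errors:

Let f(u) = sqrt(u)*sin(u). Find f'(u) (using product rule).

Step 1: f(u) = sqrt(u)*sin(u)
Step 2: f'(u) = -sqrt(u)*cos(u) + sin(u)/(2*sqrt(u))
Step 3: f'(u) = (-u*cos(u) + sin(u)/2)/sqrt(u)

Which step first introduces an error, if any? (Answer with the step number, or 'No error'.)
Step 2

Step 2 is incorrect due to a sign flip.
The step shows: -sqrt(u)*cos(u) + sin(u)/(2*sqrt(u))
The correct value should be: sqrt(u)*cos(u) + sin(u)/(2*sqrt(u))

Explanation: The sign of one term was flipped: the term sqrt(u)*cos(u) was incorrectly written as -sqrt(u)*cos(u)
The later steps are derived from this incorrect expression, so the error originates in Step 2.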